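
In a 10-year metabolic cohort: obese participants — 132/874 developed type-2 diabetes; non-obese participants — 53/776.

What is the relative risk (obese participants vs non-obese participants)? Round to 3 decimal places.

risk, obese participants = 132/874 = 0.1510
risk, non-obese participants = 53/776 = 0.0683
RR = 0.1510 / 0.0683 = 2.211

RR: 2.211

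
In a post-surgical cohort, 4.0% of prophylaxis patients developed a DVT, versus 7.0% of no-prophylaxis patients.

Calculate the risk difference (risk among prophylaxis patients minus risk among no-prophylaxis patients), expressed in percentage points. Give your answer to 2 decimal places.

-3.00

risk difference = 0.04000 − 0.07000 = -0.03000 → -3.00 percentage points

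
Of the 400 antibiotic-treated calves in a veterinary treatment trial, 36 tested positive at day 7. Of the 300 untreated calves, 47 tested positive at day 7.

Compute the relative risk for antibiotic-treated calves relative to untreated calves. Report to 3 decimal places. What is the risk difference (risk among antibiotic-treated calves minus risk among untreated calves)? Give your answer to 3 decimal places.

RR = 0.574; RD = -0.067

risk, antibiotic-treated calves = 36/400 = 0.0900
risk, untreated calves = 47/300 = 0.1567
RR = 0.0900 / 0.1567 = 0.574
risk difference = 0.0900 − 0.1567 = -0.067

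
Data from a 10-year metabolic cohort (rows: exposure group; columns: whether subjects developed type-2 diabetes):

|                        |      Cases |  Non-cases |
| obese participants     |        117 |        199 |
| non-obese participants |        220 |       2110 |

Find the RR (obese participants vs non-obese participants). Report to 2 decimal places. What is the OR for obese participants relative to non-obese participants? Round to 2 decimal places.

RR = 3.92; OR = 5.64

risk, obese participants = 117/316 = 0.3703
risk, non-obese participants = 220/2330 = 0.0944
RR = 0.3703 / 0.0944 = 3.92
odds, obese participants = 117/199 = 0.5879
odds, non-obese participants = 220/2110 = 0.1043
OR = 0.5879 / 0.1043 = 5.64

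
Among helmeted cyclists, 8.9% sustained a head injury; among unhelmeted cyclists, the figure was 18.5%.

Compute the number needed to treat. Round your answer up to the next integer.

NNT: 11

absolute risk difference = 0.096000
1 / 0.096000 = 10.417 → round up → 11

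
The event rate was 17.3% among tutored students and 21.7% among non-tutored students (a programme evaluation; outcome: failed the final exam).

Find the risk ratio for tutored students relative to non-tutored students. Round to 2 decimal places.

RR = 0.1730 / 0.2170 = 0.80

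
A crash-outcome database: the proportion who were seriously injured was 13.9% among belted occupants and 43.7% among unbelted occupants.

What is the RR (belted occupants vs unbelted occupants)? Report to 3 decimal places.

RR = 0.1390 / 0.4370 = 0.318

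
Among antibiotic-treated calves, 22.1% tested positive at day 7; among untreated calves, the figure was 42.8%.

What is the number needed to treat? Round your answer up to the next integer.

absolute risk difference = 0.207000
1 / 0.207000 = 4.831 → round up → 5

NNT = 5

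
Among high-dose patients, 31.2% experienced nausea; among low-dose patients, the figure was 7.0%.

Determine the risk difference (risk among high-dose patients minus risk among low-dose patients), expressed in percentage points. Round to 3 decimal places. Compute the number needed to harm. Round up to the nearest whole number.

RD = 24.200; NNH = 5

risk difference = 0.3120 − 0.0700 = 0.2420 → 24.200 percentage points
absolute risk difference = 0.242000
1 / 0.242000 = 4.132 → round up → 5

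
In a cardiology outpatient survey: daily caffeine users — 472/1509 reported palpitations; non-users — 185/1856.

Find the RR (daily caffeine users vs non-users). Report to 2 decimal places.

risk, daily caffeine users = 472/1509 = 0.3128
risk, non-users = 185/1856 = 0.0997
RR = 0.3128 / 0.0997 = 3.14

RR: 3.14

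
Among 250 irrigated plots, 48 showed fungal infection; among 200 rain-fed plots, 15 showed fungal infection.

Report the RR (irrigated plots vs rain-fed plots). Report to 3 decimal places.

risk, irrigated plots = 48/250 = 0.1920
risk, rain-fed plots = 15/200 = 0.0750
RR = 0.1920 / 0.0750 = 2.560

RR = 2.560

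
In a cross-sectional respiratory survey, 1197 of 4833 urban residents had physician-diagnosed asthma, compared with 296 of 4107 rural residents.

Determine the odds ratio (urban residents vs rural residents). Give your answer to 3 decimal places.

OR = (1197 × 3811) / (3636 × 296) = 4561767/1076256 ≈ 4.239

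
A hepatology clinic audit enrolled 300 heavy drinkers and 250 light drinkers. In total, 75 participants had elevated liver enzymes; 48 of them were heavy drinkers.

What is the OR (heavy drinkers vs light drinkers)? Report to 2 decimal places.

heavy drinkers without the outcome: 300 − 48 = 252
light drinkers with the outcome: 75 − 48 = 27
light drinkers without the outcome: 250 − 27 = 223
odds, heavy drinkers = 48/252 = 0.1905
odds, light drinkers = 27/223 = 0.1211
OR = 0.1905 / 0.1211 = 1.57

OR = 1.57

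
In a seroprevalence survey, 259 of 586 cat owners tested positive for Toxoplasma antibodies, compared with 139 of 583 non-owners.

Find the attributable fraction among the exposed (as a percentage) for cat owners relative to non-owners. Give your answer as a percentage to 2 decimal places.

AR%: 46.06%

risk, cat owners = 259/586 = 0.4420
risk, non-owners = 139/583 = 0.2384
AR% = (0.4420 − 0.2384) / 0.4420 = 0.4606 → 46.06%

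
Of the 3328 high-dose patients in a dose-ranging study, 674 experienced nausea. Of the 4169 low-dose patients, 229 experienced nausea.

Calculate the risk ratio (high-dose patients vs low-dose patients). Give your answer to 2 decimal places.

RR = 3.69

risk, high-dose patients = 674/3328 = 0.2025
risk, low-dose patients = 229/4169 = 0.0549
RR = 0.2025 / 0.0549 = 3.69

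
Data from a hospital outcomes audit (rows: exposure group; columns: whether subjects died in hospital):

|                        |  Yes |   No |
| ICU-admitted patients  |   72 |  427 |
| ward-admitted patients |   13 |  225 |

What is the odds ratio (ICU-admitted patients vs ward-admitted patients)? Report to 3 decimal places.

OR = (72 × 225) / (427 × 13) = 16200/5551 ≈ 2.918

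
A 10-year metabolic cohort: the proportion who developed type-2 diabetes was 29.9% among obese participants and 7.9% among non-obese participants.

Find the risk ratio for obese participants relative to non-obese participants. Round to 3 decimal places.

RR = 0.2990 / 0.0790 = 3.785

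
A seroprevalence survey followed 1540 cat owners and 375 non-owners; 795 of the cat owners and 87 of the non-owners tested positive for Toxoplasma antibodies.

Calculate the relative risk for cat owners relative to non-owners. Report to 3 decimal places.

risk, cat owners = 795/1540 = 0.5162
risk, non-owners = 87/375 = 0.2320
RR = 0.5162 / 0.2320 = 2.225

RR: 2.225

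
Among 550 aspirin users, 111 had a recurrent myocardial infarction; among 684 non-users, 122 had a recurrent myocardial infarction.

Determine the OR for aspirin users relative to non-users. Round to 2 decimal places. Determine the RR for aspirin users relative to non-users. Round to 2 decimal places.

OR = (111 × 562) / (439 × 122) = 62382/53558 ≈ 1.16
risk, aspirin users = 111/550 = 0.2018
risk, non-users = 122/684 = 0.1784
RR = 0.2018 / 0.1784 = 1.13

OR = 1.16; RR = 1.13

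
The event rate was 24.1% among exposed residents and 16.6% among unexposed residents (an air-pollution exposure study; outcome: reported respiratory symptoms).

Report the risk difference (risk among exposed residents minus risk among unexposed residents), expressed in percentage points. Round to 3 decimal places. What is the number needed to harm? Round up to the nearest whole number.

risk difference = 0.2410 − 0.1660 = 0.0750 → 7.500 percentage points
absolute risk difference = 0.075000
1 / 0.075000 = 13.333 → round up → 14

RD = 7.500; NNH = 14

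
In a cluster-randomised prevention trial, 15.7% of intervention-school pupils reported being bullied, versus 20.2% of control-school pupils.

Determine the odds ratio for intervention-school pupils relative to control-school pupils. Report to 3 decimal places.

OR ≈ 0.736

odds, intervention-school pupils = 0.1570/0.8430 = 0.1862
odds, control-school pupils = 0.2020/0.7980 = 0.2531
OR = 0.1862 / 0.2531 = 0.736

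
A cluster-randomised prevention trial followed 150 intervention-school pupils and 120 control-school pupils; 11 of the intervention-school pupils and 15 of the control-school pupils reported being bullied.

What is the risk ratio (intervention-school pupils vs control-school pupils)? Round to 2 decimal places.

risk, intervention-school pupils = 11/150 = 0.0733
risk, control-school pupils = 15/120 = 0.1250
RR = 0.0733 / 0.1250 = 0.59

RR ≈ 0.59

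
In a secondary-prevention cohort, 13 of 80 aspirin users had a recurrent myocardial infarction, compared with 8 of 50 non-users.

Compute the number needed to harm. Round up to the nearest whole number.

risk, aspirin users = 13/80 = 0.162500
risk, non-users = 8/50 = 0.160000
absolute risk difference = 0.002500
1 / 0.002500 = 400.000 → round up → 400

400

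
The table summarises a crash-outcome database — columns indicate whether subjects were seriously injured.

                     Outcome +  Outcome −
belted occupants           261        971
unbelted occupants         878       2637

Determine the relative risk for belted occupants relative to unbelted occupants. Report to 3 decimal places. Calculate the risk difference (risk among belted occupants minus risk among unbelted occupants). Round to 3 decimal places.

risk, belted occupants = 261/1232 = 0.2119
risk, unbelted occupants = 878/3515 = 0.2498
RR = 0.2119 / 0.2498 = 0.848
risk difference = 0.2119 − 0.2498 = -0.038

RR = 0.848; RD = -0.038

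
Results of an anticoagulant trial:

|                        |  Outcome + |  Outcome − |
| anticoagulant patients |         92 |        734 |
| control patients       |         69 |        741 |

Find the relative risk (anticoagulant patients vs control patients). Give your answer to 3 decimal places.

1.308

risk, anticoagulant patients = 92/826 = 0.1114
risk, control patients = 69/810 = 0.0852
RR = 0.1114 / 0.0852 = 1.308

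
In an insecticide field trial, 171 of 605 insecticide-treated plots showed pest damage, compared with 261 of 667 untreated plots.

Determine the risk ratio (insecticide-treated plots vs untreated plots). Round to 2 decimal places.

risk, insecticide-treated plots = 171/605 = 0.2826
risk, untreated plots = 261/667 = 0.3913
RR = 0.2826 / 0.3913 = 0.72

RR ≈ 0.72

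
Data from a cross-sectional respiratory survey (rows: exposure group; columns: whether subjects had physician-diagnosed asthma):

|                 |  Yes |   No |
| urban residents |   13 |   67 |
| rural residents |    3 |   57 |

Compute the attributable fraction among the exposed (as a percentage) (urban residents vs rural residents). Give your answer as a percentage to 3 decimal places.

risk, urban residents = 13/80 = 0.1625
risk, rural residents = 3/60 = 0.0500
AR% = (0.1625 − 0.0500) / 0.1625 = 0.6923 → 69.231%

69.231%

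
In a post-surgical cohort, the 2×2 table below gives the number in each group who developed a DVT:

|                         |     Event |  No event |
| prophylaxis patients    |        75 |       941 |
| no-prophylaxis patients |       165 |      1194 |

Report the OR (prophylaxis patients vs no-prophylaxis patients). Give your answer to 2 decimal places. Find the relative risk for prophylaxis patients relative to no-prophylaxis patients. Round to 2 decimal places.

odds, prophylaxis patients = 75/941 = 0.0797
odds, no-prophylaxis patients = 165/1194 = 0.1382
OR = 0.0797 / 0.1382 = 0.58
risk, prophylaxis patients = 75/1016 = 0.0738
risk, no-prophylaxis patients = 165/1359 = 0.1214
RR = 0.0738 / 0.1214 = 0.61

OR = 0.58; RR = 0.61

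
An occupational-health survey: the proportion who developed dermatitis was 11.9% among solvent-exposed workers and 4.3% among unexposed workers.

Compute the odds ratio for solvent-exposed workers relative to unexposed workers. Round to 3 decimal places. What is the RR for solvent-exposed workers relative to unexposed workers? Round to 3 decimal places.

odds, solvent-exposed workers = 0.11900/0.88100 = 0.13507
odds, unexposed workers = 0.04300/0.95700 = 0.04493
OR = 0.13507 / 0.04493 = 3.006
RR = 0.11900 / 0.04300 = 2.767

OR = 3.006; RR = 2.767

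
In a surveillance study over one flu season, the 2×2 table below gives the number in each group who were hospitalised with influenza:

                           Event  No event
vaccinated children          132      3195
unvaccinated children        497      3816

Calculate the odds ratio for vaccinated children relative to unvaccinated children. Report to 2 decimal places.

OR ≈ 0.32

odds, vaccinated children = 132/3195 = 0.04131
odds, unvaccinated children = 497/3816 = 0.13024
OR = 0.04131 / 0.13024 = 0.32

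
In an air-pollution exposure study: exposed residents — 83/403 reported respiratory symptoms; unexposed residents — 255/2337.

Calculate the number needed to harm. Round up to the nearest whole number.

risk, exposed residents = 83/403 = 0.205955
risk, unexposed residents = 255/2337 = 0.109114
absolute risk difference = 0.096841
1 / 0.096841 = 10.326 → round up → 11

NNH: 11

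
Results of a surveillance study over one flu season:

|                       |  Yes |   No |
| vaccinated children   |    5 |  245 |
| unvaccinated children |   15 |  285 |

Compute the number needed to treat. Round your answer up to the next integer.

risk, vaccinated children = 5/250 = 0.020000
risk, unvaccinated children = 15/300 = 0.050000
absolute risk difference = 0.030000
1 / 0.030000 = 33.333 → round up → 34

34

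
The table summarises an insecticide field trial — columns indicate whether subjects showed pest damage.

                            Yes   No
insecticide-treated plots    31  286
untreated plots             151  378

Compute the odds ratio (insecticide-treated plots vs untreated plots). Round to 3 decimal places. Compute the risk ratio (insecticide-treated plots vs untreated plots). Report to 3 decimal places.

OR = 0.271; RR = 0.343

odds, insecticide-treated plots = 31/286 = 0.1084
odds, untreated plots = 151/378 = 0.3995
OR = 0.1084 / 0.3995 = 0.271
risk, insecticide-treated plots = 31/317 = 0.0978
risk, untreated plots = 151/529 = 0.2854
RR = 0.0978 / 0.2854 = 0.343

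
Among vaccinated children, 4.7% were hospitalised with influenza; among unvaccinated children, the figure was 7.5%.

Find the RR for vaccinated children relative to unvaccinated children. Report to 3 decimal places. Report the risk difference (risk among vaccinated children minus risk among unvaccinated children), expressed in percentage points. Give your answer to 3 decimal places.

RR = 0.04700 / 0.07500 = 0.627
risk difference = 0.04700 − 0.07500 = -0.02800 → -2.800 percentage points

RR = 0.627; RD = -2.800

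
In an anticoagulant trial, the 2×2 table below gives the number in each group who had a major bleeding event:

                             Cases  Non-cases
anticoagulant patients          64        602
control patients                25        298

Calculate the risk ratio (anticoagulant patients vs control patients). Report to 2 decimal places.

risk, anticoagulant patients = 64/666 = 0.0961
risk, control patients = 25/323 = 0.0774
RR = 0.0961 / 0.0774 = 1.24

1.24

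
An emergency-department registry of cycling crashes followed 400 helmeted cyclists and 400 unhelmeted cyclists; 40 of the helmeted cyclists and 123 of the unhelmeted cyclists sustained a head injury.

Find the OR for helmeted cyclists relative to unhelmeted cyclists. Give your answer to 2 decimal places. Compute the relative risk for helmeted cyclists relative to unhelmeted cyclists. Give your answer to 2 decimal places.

OR = 0.25; RR = 0.33

OR = (40 × 277) / (360 × 123) = 11080/44280 ≈ 0.25
risk, helmeted cyclists = 40/400 = 0.1000
risk, unhelmeted cyclists = 123/400 = 0.3075
RR = 0.1000 / 0.3075 = 0.33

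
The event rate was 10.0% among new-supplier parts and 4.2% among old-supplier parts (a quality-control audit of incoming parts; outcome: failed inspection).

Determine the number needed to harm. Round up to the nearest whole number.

NNH = 18

absolute risk difference = 0.058000
1 / 0.058000 = 17.241 → round up → 18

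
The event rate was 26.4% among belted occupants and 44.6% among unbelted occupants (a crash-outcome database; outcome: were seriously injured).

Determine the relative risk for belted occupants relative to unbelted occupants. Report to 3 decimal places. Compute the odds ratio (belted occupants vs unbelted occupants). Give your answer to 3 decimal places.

RR = 0.592; OR = 0.446

RR = 0.2640 / 0.4460 = 0.592
odds, belted occupants = 0.2640/0.7360 = 0.3587
odds, unbelted occupants = 0.4460/0.5540 = 0.8051
OR = 0.3587 / 0.8051 = 0.446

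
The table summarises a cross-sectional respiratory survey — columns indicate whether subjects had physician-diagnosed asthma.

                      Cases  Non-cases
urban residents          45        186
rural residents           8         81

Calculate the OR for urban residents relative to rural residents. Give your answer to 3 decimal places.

OR = (45 × 81) / (186 × 8) = 3645/1488 ≈ 2.450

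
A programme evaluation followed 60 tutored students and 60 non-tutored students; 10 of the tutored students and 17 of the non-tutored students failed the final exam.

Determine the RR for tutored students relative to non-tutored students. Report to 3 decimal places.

risk, tutored students = 10/60 = 0.1667
risk, non-tutored students = 17/60 = 0.2833
RR = 0.1667 / 0.2833 = 0.588

RR = 0.588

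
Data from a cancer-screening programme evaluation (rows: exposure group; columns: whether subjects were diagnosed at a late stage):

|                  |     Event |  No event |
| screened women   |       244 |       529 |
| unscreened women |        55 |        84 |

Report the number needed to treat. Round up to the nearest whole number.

risk, screened women = 244/773 = 0.315653
risk, unscreened women = 55/139 = 0.395683
absolute risk difference = 0.080030
1 / 0.080030 = 12.495 → round up → 13

13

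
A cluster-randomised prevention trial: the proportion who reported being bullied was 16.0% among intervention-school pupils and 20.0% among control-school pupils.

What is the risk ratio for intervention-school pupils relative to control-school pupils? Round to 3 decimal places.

RR = 0.1600 / 0.2000 = 0.800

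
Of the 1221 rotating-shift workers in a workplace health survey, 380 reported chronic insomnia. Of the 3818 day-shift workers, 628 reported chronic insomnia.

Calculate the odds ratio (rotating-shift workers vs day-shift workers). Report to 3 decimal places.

OR = (380 × 3190) / (841 × 628) = 1212200/528148 ≈ 2.295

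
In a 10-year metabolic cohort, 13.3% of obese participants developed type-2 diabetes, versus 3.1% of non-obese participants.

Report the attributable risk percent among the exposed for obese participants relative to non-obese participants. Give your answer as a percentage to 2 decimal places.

AR% = (0.13300 − 0.03100) / 0.13300 = 0.7669 → 76.69%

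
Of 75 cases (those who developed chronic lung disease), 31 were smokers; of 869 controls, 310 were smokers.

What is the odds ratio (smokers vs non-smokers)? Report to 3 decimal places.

OR = (31 × 559) / (310 × 44) = 17329/13640 ≈ 1.270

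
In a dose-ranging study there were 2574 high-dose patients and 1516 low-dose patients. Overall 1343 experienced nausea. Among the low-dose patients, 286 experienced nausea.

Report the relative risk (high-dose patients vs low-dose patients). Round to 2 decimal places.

high-dose patients with the outcome: 1343 − 286 = 1057
high-dose patients without the outcome: 2574 − 1057 = 1517
low-dose patients without the outcome: 1516 − 286 = 1230
risk, high-dose patients = 1057/2574 = 0.4106
risk, low-dose patients = 286/1516 = 0.1887
RR = 0.4106 / 0.1887 = 2.18

RR ≈ 2.18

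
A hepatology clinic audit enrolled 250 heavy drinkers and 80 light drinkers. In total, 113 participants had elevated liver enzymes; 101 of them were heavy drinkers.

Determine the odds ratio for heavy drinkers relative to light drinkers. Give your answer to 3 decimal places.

heavy drinkers without the outcome: 250 − 101 = 149
light drinkers with the outcome: 113 − 101 = 12
light drinkers without the outcome: 80 − 12 = 68
OR = (101 × 68) / (149 × 12) = 6868/1788 ≈ 3.841

3.841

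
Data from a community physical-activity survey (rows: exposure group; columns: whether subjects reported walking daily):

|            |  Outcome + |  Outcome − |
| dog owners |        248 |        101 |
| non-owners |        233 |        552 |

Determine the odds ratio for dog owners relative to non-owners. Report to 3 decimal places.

OR = (248 × 552) / (101 × 233) = 136896/23533 ≈ 5.817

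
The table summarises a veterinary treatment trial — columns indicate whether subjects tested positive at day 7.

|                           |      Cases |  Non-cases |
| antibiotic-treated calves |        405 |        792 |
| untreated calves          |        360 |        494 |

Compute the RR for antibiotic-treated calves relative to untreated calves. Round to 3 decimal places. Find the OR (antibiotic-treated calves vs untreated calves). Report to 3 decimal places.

risk, antibiotic-treated calves = 405/1197 = 0.3383
risk, untreated calves = 360/854 = 0.4215
RR = 0.3383 / 0.4215 = 0.803
odds, antibiotic-treated calves = 405/792 = 0.5114
odds, untreated calves = 360/494 = 0.7287
OR = 0.5114 / 0.7287 = 0.702

RR = 0.803; OR = 0.702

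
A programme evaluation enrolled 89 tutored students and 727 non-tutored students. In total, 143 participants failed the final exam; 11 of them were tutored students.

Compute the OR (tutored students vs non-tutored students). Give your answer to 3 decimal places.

tutored students without the outcome: 89 − 11 = 78
non-tutored students with the outcome: 143 − 11 = 132
non-tutored students without the outcome: 727 − 132 = 595
odds, tutored students = 11/78 = 0.1410
odds, non-tutored students = 132/595 = 0.2218
OR = 0.1410 / 0.2218 = 0.636

0.636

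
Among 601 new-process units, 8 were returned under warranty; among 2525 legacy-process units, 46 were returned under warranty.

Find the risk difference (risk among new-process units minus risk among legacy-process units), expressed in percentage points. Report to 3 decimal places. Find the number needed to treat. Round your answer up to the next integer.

RD = -0.491; NNT = 204

risk, new-process units = 8/601 = 0.01331
risk, legacy-process units = 46/2525 = 0.01822
risk difference = 0.01331 − 0.01822 = -0.00491 → -0.491 percentage points
absolute risk difference = 0.004907
1 / 0.004907 = 203.791 → round up → 204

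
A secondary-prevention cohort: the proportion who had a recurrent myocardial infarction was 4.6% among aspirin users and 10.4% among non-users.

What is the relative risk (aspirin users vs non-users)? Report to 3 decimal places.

RR = 0.04600 / 0.10400 = 0.442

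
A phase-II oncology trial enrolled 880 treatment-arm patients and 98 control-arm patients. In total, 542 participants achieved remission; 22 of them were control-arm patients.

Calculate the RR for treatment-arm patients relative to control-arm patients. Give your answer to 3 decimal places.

treatment-arm patients with the outcome: 542 − 22 = 520
treatment-arm patients without the outcome: 880 − 520 = 360
control-arm patients without the outcome: 98 − 22 = 76
risk, treatment-arm patients = 520/880 = 0.5909
risk, control-arm patients = 22/98 = 0.2245
RR = 0.5909 / 0.2245 = 2.632

2.632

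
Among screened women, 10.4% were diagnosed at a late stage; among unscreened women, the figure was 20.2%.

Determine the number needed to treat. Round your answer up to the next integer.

absolute risk difference = 0.098000
1 / 0.098000 = 10.204 → round up → 11

11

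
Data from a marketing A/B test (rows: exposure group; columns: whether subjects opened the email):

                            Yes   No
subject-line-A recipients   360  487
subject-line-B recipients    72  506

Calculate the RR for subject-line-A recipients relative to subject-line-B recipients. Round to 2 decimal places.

risk, subject-line-A recipients = 360/847 = 0.4250
risk, subject-line-B recipients = 72/578 = 0.1246
RR = 0.4250 / 0.1246 = 3.41

3.41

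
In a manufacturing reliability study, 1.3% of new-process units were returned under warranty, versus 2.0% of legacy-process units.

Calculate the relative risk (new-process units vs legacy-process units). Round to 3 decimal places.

RR = 0.01300 / 0.02000 = 0.650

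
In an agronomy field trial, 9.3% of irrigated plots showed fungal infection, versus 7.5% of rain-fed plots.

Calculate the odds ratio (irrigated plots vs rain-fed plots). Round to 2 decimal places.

odds, irrigated plots = 0.0930/0.9070 = 0.1025
odds, rain-fed plots = 0.0750/0.9250 = 0.0811
OR = 0.1025 / 0.0811 = 1.26

1.26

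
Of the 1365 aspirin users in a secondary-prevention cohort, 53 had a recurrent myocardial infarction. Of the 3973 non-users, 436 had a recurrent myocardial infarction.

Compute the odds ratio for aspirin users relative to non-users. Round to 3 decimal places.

odds, aspirin users = 53/1312 = 0.04040
odds, non-users = 436/3537 = 0.12327
OR = 0.04040 / 0.12327 = 0.328

OR = 0.328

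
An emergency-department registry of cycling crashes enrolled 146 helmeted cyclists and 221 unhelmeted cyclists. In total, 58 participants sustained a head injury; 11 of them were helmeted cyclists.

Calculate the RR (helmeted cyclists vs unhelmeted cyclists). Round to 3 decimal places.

helmeted cyclists without the outcome: 146 − 11 = 135
unhelmeted cyclists with the outcome: 58 − 11 = 47
unhelmeted cyclists without the outcome: 221 − 47 = 174
risk, helmeted cyclists = 11/146 = 0.0753
risk, unhelmeted cyclists = 47/221 = 0.2127
RR = 0.0753 / 0.2127 = 0.354

0.354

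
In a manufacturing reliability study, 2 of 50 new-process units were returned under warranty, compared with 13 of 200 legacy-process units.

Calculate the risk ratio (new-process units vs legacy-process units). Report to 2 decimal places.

risk, new-process units = 2/50 = 0.04000
risk, legacy-process units = 13/200 = 0.06500
RR = 0.04000 / 0.06500 = 0.62

0.62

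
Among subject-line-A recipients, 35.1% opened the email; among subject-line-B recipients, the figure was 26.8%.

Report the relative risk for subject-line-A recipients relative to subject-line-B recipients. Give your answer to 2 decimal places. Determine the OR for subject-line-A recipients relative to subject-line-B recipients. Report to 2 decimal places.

RR = 1.31; OR = 1.48

RR = 0.3510 / 0.2680 = 1.31
odds, subject-line-A recipients = 0.3510/0.6490 = 0.5408
odds, subject-line-B recipients = 0.2680/0.7320 = 0.3661
OR = 0.5408 / 0.3661 = 1.48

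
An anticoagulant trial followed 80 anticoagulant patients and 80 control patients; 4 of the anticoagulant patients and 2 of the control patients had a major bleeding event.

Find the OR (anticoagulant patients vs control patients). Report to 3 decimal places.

OR = (4 × 78) / (76 × 2) = 312/152 ≈ 2.053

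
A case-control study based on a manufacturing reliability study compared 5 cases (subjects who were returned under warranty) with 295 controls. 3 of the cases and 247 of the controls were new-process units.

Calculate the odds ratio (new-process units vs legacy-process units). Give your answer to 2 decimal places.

OR = (3 × 48) / (247 × 2) = 144/494 ≈ 0.29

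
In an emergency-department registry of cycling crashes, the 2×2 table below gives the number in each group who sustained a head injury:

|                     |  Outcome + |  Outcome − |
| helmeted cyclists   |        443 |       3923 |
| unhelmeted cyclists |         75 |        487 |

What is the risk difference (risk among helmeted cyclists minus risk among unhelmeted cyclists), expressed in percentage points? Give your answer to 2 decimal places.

risk, helmeted cyclists = 443/4366 = 0.1015
risk, unhelmeted cyclists = 75/562 = 0.1335
risk difference = 0.1015 − 0.1335 = -0.0320 → -3.20 percentage points

-3.20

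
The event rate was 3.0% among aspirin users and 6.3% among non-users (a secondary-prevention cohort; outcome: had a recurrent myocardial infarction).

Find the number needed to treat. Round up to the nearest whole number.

absolute risk difference = 0.033000
1 / 0.033000 = 30.303 → round up → 31

NNT = 31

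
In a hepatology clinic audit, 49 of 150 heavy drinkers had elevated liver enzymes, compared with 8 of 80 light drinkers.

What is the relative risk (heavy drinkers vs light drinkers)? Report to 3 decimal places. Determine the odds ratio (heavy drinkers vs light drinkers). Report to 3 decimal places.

RR = 3.267; OR = 4.366

risk, heavy drinkers = 49/150 = 0.3267
risk, light drinkers = 8/80 = 0.1000
RR = 0.3267 / 0.1000 = 3.267
OR = (49 × 72) / (101 × 8) = 3528/808 ≈ 4.366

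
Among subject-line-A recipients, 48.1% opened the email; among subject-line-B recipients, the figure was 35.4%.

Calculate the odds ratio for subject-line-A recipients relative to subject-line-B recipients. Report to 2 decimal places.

odds, subject-line-A recipients = 0.4810/0.5190 = 0.9268
odds, subject-line-B recipients = 0.3540/0.6460 = 0.5480
OR = 0.9268 / 0.5480 = 1.69

1.69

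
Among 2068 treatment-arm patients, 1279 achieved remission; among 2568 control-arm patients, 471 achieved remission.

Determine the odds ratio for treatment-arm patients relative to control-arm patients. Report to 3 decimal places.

OR: 7.217

odds, treatment-arm patients = 1279/789 = 1.6210
odds, control-arm patients = 471/2097 = 0.2246
OR = 1.6210 / 0.2246 = 7.217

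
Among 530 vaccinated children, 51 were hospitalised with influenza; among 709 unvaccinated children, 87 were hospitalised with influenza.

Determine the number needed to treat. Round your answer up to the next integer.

38

risk, vaccinated children = 51/530 = 0.096226
risk, unvaccinated children = 87/709 = 0.122708
absolute risk difference = 0.026482
1 / 0.026482 = 37.761 → round up → 38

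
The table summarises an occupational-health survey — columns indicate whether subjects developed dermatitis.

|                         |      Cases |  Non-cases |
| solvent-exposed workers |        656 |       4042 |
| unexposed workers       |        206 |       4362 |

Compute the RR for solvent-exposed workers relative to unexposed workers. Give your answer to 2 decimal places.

risk, solvent-exposed workers = 656/4698 = 0.13963
risk, unexposed workers = 206/4568 = 0.04510
RR = 0.13963 / 0.04510 = 3.10

3.10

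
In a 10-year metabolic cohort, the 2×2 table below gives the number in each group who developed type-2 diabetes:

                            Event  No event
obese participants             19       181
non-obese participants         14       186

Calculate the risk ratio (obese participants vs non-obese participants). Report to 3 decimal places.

1.357

risk, obese participants = 19/200 = 0.0950
risk, non-obese participants = 14/200 = 0.0700
RR = 0.0950 / 0.0700 = 1.357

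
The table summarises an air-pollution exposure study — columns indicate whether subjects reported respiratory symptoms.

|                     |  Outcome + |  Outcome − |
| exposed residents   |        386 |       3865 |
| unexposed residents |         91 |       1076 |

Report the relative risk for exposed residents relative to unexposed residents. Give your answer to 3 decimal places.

1.164

risk, exposed residents = 386/4251 = 0.0908
risk, unexposed residents = 91/1167 = 0.0780
RR = 0.0908 / 0.0780 = 1.164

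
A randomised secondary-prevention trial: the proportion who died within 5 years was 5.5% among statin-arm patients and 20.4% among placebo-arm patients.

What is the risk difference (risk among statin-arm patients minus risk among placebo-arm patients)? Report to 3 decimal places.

risk difference = 0.0550 − 0.2040 = -0.149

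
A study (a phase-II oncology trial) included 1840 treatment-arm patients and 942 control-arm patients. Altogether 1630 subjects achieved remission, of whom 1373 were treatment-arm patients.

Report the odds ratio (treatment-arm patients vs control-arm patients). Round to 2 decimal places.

7.84

treatment-arm patients without the outcome: 1840 − 1373 = 467
control-arm patients with the outcome: 1630 − 1373 = 257
control-arm patients without the outcome: 942 − 257 = 685
odds, treatment-arm patients = 1373/467 = 2.9400
odds, control-arm patients = 257/685 = 0.3752
OR = 2.9400 / 0.3752 = 7.84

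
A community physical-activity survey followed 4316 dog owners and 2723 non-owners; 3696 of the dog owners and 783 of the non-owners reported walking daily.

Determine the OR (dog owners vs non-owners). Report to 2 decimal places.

OR = (3696 × 1940) / (620 × 783) = 7170240/485460 ≈ 14.77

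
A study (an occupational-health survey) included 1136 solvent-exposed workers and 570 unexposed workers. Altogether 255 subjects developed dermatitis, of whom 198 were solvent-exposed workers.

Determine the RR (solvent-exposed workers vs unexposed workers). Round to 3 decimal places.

solvent-exposed workers without the outcome: 1136 − 198 = 938
unexposed workers with the outcome: 255 − 198 = 57
unexposed workers without the outcome: 570 − 57 = 513
risk, solvent-exposed workers = 198/1136 = 0.1743
risk, unexposed workers = 57/570 = 0.1000
RR = 0.1743 / 0.1000 = 1.743

1.743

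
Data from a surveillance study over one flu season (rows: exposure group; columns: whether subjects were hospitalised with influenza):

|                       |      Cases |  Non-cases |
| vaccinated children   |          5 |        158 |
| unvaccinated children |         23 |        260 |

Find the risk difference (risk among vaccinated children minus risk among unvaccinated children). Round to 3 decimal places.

risk, vaccinated children = 5/163 = 0.03067
risk, unvaccinated children = 23/283 = 0.08127
risk difference = 0.03067 − 0.08127 = -0.051

-0.051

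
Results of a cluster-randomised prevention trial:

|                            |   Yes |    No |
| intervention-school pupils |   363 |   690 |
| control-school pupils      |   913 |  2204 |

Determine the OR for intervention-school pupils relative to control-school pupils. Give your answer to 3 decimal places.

odds, intervention-school pupils = 363/690 = 0.5261
odds, control-school pupils = 913/2204 = 0.4142
OR = 0.5261 / 0.4142 = 1.270

1.270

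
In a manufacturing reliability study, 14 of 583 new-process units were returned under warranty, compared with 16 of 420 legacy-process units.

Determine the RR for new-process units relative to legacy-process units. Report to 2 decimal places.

RR = 0.63

risk, new-process units = 14/583 = 0.02401
risk, legacy-process units = 16/420 = 0.03810
RR = 0.02401 / 0.03810 = 0.63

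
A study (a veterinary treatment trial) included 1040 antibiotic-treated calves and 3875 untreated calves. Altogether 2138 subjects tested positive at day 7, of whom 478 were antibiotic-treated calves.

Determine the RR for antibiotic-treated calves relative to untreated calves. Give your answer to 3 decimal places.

antibiotic-treated calves without the outcome: 1040 − 478 = 562
untreated calves with the outcome: 2138 − 478 = 1660
untreated calves without the outcome: 3875 − 1660 = 2215
risk, antibiotic-treated calves = 478/1040 = 0.4596
risk, untreated calves = 1660/3875 = 0.4284
RR = 0.4596 / 0.4284 = 1.073

1.073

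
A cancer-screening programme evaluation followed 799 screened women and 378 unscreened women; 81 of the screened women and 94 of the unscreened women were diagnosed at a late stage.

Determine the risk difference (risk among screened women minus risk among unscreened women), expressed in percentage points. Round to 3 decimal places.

risk, screened women = 81/799 = 0.1014
risk, unscreened women = 94/378 = 0.2487
risk difference = 0.1014 − 0.2487 = -0.1473 → -14.730 percentage points

-14.730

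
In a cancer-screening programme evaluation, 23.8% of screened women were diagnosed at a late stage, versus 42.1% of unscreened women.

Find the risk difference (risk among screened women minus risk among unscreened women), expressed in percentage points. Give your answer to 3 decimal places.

risk difference = 0.2380 − 0.4210 = -0.1830 → -18.300 percentage points

RD ≈ -18.300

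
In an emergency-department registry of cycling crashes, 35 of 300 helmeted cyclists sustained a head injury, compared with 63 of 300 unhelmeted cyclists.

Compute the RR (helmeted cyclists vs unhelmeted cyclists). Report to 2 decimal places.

risk, helmeted cyclists = 35/300 = 0.1167
risk, unhelmeted cyclists = 63/300 = 0.2100
RR = 0.1167 / 0.2100 = 0.56

0.56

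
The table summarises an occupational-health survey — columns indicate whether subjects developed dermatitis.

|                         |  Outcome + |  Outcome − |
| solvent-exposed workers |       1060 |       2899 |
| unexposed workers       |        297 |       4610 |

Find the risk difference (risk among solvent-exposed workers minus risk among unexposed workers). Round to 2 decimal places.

risk, solvent-exposed workers = 1060/3959 = 0.2677
risk, unexposed workers = 297/4907 = 0.0605
risk difference = 0.2677 − 0.0605 = 0.21

0.21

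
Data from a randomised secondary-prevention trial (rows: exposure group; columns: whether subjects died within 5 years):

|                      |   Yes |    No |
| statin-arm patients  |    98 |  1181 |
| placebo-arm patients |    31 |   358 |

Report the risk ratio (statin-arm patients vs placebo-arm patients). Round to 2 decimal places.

0.96

risk, statin-arm patients = 98/1279 = 0.0766
risk, placebo-arm patients = 31/389 = 0.0797
RR = 0.0766 / 0.0797 = 0.96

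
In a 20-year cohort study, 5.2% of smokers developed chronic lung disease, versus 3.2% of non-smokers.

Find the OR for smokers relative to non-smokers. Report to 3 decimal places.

odds, smokers = 0.05200/0.94800 = 0.05485
odds, non-smokers = 0.03200/0.96800 = 0.03306
OR = 0.05485 / 0.03306 = 1.659

OR ≈ 1.659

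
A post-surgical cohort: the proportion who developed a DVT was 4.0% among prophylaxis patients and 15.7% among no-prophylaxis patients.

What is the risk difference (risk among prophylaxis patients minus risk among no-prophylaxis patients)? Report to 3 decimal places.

risk difference = 0.04000 − 0.15700 = -0.117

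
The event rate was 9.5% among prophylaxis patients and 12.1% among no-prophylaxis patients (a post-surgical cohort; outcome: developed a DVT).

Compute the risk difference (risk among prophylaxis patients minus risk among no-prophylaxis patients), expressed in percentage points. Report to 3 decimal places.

-2.600

risk difference = 0.0950 − 0.1210 = -0.0260 → -2.600 percentage points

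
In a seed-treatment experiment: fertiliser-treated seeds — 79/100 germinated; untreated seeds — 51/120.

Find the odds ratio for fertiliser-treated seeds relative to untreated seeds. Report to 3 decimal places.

OR = (79 × 69) / (21 × 51) = 5451/1071 ≈ 5.090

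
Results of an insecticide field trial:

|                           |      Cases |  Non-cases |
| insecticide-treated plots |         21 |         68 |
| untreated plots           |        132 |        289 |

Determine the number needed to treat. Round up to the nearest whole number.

risk, insecticide-treated plots = 21/89 = 0.235955
risk, untreated plots = 132/421 = 0.313539
absolute risk difference = 0.077584
1 / 0.077584 = 12.889 → round up → 13

13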